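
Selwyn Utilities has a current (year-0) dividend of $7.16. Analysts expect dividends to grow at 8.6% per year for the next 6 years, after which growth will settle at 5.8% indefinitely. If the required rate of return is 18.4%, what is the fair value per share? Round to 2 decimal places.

Two-stage DDM. Project D₁…D_6 at 0.086, terminal growth 0.058, discount at r = 0.184.
D_1 = 7.7758
D_2 = 8.4445
D_3 = 9.1707
D_4 = 9.9594
D_5 = 10.8159
D_6 = 11.7461
Terminal value at t=6: TV = D_7/(r−g) = 12.4273/(0.184−0.058) = 98.6296
P₀ = 7.7758/(1+0.184)^1 + 8.4445/(1+0.184)^2 + 9.1707/(1+0.184)^3 + 9.9594/(1+0.184)^4 + 10.8159/(1+0.184)^5 + 11.7461/(1+0.184)^6 + 98.6296/(1+0.184)^6 = 67.8974

$67.90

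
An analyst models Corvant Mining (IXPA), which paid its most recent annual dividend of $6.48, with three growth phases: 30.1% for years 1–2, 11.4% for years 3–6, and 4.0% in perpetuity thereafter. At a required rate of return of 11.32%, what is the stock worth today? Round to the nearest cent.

Three-stage DDM. Project D₁…D_6; terminal Gordon value at t=6 with g = 0.04; discount at r = 0.1132.
D_1 = 8.4305
D_2 = 10.9681
D_3 = 12.2184
D_4 = 13.6113
D_5 = 15.1630
D_6 = 16.8916
TV_6 = 17.5672/(0.1132−0.04) = 239.9897
P₀ = Σ Dₜ/(1+r)ᵗ + TV_6/(1+r)^6 = 178.0021

$178.00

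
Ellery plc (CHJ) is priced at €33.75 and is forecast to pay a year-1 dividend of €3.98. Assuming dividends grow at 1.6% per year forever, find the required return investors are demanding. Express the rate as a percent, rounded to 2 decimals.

13.39%

Rearranging the constant-growth DDM: r = D₁/P₀ + g.
r = 3.9800 / 33.75 + 0.016 = 0.11793 + 0.016 = 0.13393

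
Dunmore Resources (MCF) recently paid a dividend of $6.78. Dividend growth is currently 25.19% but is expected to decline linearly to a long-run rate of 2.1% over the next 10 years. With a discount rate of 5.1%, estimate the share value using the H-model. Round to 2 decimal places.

$491.66

H-model: P₀ = D₀[(1+g_L) + H(g_S−g_L)]/(r−g_L), with H = 10/2 = 5.
P₀ = 6.78 × [(1+0.021) + 5×(0.2519−0.021)] / (0.051−0.021)
   = 6.78 × 2.1755 / 0.03 = 491.6630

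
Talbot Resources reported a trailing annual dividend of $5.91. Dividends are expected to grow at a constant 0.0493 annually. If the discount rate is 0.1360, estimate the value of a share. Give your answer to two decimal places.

Gordon growth model: P₀ = D₁/(r − g). D₁ = 5.91 × (1 + 0.0493) = 6.2014.
P₀ = 6.2014 / (0.136 − 0.0493) = 6.2014 / 0.0867 = 71.5267

$71.53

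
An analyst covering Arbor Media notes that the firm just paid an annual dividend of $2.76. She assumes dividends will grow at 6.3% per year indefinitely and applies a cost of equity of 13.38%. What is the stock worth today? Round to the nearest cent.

Gordon growth model: P₀ = D₁/(r − g). D₁ = 2.76 × (1 + 0.063) = 2.9339.
P₀ = 2.9339 / (0.1338 − 0.063) = 2.9339 / 0.0708 = 41.4390

$41.44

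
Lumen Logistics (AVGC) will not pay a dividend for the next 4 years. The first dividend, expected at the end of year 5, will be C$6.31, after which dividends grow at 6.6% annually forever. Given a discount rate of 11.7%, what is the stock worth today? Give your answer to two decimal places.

C$79.48

Deferred-dividend DDM. At t=4 the remaining stream is a growing perpetuity with first payment D_5 = 6.31.
V_4 = D_5/(r−g) = 6.31/(0.117−0.066) = 123.7255
P₀ = V_4/(1+r)^4 = 123.7255/(1+0.117)^4 = 79.4779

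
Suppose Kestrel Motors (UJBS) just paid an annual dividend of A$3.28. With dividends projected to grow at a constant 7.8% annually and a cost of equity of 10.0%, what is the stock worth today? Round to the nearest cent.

Gordon growth model: P₀ = D₁/(r − g). D₁ = 3.28 × (1 + 0.078) = 3.5358.
P₀ = 3.5358 / (0.1 − 0.078) = 3.5358 / 0.022 = 160.7200

A$160.72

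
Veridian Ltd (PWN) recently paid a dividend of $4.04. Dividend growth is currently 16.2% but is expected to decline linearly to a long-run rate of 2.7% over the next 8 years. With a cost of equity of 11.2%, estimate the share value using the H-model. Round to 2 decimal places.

H-model: P₀ = D₀[(1+g_L) + H(g_S−g_L)]/(r−g_L), with H = 8/2 = 4.
P₀ = 4.04 × [(1+0.027) + 4×(0.162−0.027)] / (0.112−0.027)
   = 4.04 × 1.5670 / 0.085 = 74.4786

$74.48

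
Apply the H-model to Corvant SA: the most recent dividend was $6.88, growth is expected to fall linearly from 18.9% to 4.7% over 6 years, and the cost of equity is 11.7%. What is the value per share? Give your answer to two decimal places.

$144.77

H-model: P₀ = D₀[(1+g_L) + H(g_S−g_L)]/(r−g_L), with H = 6/2 = 3.
P₀ = 6.88 × [(1+0.047) + 3×(0.189−0.047)] / (0.117−0.047)
   = 6.88 × 1.4730 / 0.07 = 144.7749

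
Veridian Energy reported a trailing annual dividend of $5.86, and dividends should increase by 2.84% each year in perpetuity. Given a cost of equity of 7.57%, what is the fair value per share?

Gordon growth model: P₀ = D₁/(r − g). D₁ = 5.86 × (1 + 0.0284) = 6.0264.
P₀ = 6.0264 / (0.0757 − 0.0284) = 6.0264 / 0.0473 = 127.4085

$127.41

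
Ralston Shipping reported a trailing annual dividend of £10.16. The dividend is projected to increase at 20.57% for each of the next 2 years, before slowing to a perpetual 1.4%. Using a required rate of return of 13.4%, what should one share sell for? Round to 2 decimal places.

Two-stage DDM. Project D₁…D_2 at 0.2057, terminal growth 0.014, discount at r = 0.134.
D_1 = 12.2499
D_2 = 14.7697
Terminal value at t=2: TV = D_3/(r−g) = 14.9765/(0.134−0.014) = 124.8041
P₀ = 12.2499/(1+0.134)^1 + 14.7697/(1+0.134)^2 + 124.8041/(1+0.134)^2 = 119.3394

£119.34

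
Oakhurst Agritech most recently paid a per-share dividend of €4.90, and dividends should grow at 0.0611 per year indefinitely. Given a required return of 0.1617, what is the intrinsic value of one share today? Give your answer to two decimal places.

€51.68

Gordon growth model: P₀ = D₁/(r − g). D₁ = 4.90 × (1 + 0.0611) = 5.1994.
P₀ = 5.1994 / (0.1617 − 0.0611) = 5.1994 / 0.1006 = 51.6838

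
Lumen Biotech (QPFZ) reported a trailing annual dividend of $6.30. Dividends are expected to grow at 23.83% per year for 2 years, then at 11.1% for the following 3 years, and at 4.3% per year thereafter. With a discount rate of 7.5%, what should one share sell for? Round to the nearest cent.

$343.18

Three-stage DDM. Project D₁…D_5; terminal Gordon value at t=5 with g = 0.043; discount at r = 0.075.
D_1 = 7.8013
D_2 = 9.6603
D_3 = 10.7326
D_4 = 11.9240
D_5 = 13.2475
TV_5 = 13.8172/(0.075−0.043) = 431.7862
P₀ = Σ Dₜ/(1+r)ᵗ + TV_5/(1+r)^5 = 343.1765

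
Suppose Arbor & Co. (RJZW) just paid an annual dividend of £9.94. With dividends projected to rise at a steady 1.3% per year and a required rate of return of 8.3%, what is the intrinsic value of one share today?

Gordon growth model: P₀ = D₁/(r − g). D₁ = 9.94 × (1 + 0.013) = 10.0692.
P₀ = 10.0692 / (0.083 − 0.013) = 10.0692 / 0.07 = 143.8460

£143.85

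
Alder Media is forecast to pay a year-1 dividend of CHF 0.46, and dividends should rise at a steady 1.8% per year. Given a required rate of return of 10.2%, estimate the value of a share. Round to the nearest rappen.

CHF 5.48

Gordon growth model: P₀ = D₁/(r − g), with D₁ = 0.46 given directly.
P₀ = 0.4600 / (0.102 − 0.018) = 0.4600 / 0.084 = 5.4762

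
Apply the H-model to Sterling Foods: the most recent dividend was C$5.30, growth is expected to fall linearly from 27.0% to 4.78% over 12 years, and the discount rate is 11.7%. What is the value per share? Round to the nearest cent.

C$182.36

H-model: P₀ = D₀[(1+g_L) + H(g_S−g_L)]/(r−g_L), with H = 12/2 = 6.
P₀ = 5.30 × [(1+0.0478) + 6×(0.27−0.0478)] / (0.117−0.0478)
   = 5.30 × 2.3810 / 0.0692 = 182.3598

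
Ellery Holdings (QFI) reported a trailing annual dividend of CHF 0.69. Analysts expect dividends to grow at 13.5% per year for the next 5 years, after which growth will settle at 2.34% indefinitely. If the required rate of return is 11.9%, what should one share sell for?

CHF 11.53

Two-stage DDM. Project D₁…D_5 at 0.135, terminal growth 0.0234, discount at r = 0.119.
D_1 = 0.7831
D_2 = 0.8889
D_3 = 1.0089
D_4 = 1.1451
D_5 = 1.2997
Terminal value at t=5: TV = D_6/(r−g) = 1.3301/(0.119−0.0234) = 13.9128
P₀ = 0.7831/(1+0.119)^1 + 0.8889/(1+0.119)^2 + 1.0089/(1+0.119)^3 + 1.1451/(1+0.119)^4 + 1.2997/(1+0.119)^5 + 13.9128/(1+0.119)^5 = 11.5307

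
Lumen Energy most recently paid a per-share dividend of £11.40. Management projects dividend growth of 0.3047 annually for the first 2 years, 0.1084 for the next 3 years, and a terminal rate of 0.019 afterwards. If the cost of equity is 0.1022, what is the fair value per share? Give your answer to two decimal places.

£276.89

Three-stage DDM. Project D₁…D_5; terminal Gordon value at t=5 with g = 0.019; discount at r = 0.1022.
D_1 = 14.8736
D_2 = 19.4056
D_3 = 21.5091
D_4 = 23.8407
D_5 = 26.4250
TV_5 = 26.9271/(0.1022−0.019) = 323.6433
P₀ = Σ Dₜ/(1+r)ᵗ + TV_5/(1+r)^5 = 276.8898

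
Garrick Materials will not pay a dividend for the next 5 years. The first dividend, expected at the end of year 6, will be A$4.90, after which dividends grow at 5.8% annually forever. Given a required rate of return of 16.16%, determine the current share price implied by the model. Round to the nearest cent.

Deferred-dividend DDM. At t=5 the remaining stream is a growing perpetuity with first payment D_6 = 4.90.
V_5 = D_6/(r−g) = 4.90/(0.1616−0.058) = 47.2973
P₀ = V_5/(1+r)^5 = 47.2973/(1+0.1616)^5 = 22.3642

A$22.36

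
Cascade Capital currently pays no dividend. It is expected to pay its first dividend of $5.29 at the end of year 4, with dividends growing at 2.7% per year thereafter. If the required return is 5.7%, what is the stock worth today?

Deferred-dividend DDM. At t=3 the remaining stream is a growing perpetuity with first payment D_4 = 5.29.
V_3 = D_4/(r−g) = 5.29/(0.057−0.027) = 176.3333
P₀ = V_3/(1+r)^3 = 176.3333/(1+0.057)^3 = 149.3171

$149.32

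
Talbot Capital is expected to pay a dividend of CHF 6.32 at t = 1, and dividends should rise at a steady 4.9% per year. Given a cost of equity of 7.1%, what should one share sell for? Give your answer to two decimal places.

CHF 287.27

Gordon growth model: P₀ = D₁/(r − g), with D₁ = 6.32 given directly.
P₀ = 6.3200 / (0.071 − 0.049) = 6.3200 / 0.022 = 287.2727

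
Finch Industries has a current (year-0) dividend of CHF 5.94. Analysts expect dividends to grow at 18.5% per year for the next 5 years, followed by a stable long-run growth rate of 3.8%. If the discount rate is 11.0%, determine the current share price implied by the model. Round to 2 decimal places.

CHF 155.04

Two-stage DDM. Project D₁…D_5 at 0.185, terminal growth 0.038, discount at r = 0.11.
D_1 = 7.0389
D_2 = 8.3411
D_3 = 9.8842
D_4 = 11.7128
D_5 = 13.8796
Terminal value at t=5: TV = D_6/(r−g) = 14.4071/(0.11−0.038) = 200.0981
P₀ = 7.0389/(1+0.11)^1 + 8.3411/(1+0.11)^2 + 9.8842/(1+0.11)^3 + 11.7128/(1+0.11)^4 + 13.8796/(1+0.11)^5 + 200.0981/(1+0.11)^5 = 155.0394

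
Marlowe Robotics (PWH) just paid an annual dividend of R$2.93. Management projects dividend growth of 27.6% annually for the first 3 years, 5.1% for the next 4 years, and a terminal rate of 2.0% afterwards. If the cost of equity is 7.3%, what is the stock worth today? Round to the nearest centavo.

R$118.56

Three-stage DDM. Project D₁…D_7; terminal Gordon value at t=7 with g = 0.02; discount at r = 0.073.
D_1 = 3.7387
D_2 = 4.7706
D_3 = 6.0872
D_4 = 6.3977
D_5 = 6.7240
D_6 = 7.0669
D_7 = 7.4273
TV_7 = 7.5758/(0.073−0.02) = 142.9403
P₀ = Σ Dₜ/(1+r)ᵗ + TV_7/(1+r)^7 = 118.5637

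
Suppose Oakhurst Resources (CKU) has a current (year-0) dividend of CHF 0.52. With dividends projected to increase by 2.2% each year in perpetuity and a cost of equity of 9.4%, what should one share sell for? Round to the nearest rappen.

CHF 7.38

Gordon growth model: P₀ = D₁/(r − g). D₁ = 0.52 × (1 + 0.022) = 0.5314.
P₀ = 0.5314 / (0.094 − 0.022) = 0.5314 / 0.072 = 7.3811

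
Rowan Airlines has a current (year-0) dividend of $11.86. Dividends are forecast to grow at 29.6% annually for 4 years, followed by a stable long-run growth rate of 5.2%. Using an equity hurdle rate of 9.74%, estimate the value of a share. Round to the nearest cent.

$607.72

Two-stage DDM. Project D₁…D_4 at 0.296, terminal growth 0.052, discount at r = 0.0974.
D_1 = 15.3706
D_2 = 19.9202
D_3 = 25.8166
D_4 = 33.4584
Terminal value at t=4: TV = D_5/(r−g) = 35.1982/(0.0974−0.052) = 775.2907
P₀ = 15.3706/(1+0.0974)^1 + 19.9202/(1+0.0974)^2 + 25.8166/(1+0.0974)^3 + 33.4584/(1+0.0974)^4 + 775.2907/(1+0.0974)^4 = 607.7221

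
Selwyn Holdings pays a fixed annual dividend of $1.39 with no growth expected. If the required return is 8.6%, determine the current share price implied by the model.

Zero-growth DDM (perpetuity): P₀ = D/r = 1.39 / 0.086 = 16.1628

$16.16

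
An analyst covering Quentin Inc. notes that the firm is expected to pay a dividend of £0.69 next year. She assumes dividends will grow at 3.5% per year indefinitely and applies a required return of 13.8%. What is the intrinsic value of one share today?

Gordon growth model: P₀ = D₁/(r − g), with D₁ = 0.69 given directly.
P₀ = 0.6900 / (0.138 − 0.035) = 0.6900 / 0.103 = 6.6990

£6.70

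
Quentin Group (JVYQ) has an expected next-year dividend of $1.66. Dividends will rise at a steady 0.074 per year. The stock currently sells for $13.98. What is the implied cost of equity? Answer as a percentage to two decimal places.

19.27%

Rearranging the constant-growth DDM: r = D₁/P₀ + g.
r = 1.6600 / 13.98 + 0.074 = 0.11874 + 0.074 = 0.19274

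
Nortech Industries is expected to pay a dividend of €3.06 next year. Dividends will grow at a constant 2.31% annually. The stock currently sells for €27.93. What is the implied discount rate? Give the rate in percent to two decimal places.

Rearranging the constant-growth DDM: r = D₁/P₀ + g.
r = 3.0600 / 27.93 + 0.0231 = 0.10956 + 0.0231 = 0.13266

13.27%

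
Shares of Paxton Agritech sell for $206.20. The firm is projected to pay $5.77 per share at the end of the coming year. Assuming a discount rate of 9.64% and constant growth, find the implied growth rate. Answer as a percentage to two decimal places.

6.84%

From P₀ = D₁/(r − g), the implied growth is g = r − D₁/P₀.
g = 0.0964 − 5.77/206.20 = 0.0964 − 0.02798 = 0.06842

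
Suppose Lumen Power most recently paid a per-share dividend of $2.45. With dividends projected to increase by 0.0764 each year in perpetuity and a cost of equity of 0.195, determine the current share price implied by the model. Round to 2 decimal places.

$22.24

Gordon growth model: P₀ = D₁/(r − g). D₁ = 2.45 × (1 + 0.0764) = 2.6372.
P₀ = 2.6372 / (0.195 − 0.0764) = 2.6372 / 0.1186 = 22.2359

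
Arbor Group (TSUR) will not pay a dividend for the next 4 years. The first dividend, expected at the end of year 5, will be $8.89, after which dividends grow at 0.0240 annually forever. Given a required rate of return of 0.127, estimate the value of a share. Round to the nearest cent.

$53.50

Deferred-dividend DDM. At t=4 the remaining stream is a growing perpetuity with first payment D_5 = 8.89.
V_4 = D_5/(r−g) = 8.89/(0.127−0.024) = 86.3107
P₀ = V_4/(1+r)^4 = 86.3107/(1+0.127)^4 = 53.5019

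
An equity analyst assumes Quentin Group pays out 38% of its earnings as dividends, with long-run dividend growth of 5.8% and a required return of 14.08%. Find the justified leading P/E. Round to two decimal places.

Justified leading P/E = b/(r−g) = 0.38/(0.1408−0.058) = 4.5894

4.59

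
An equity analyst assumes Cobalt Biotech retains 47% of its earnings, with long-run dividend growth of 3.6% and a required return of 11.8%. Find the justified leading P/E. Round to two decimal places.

6.46

Payout ratio b = 1 − 0.47 = 0.53.
Justified leading P/E = b/(r−g) = 0.53/(0.118−0.036) = 6.4634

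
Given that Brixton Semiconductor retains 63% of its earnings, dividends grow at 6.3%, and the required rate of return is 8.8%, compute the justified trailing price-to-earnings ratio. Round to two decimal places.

Payout ratio b = 1 − 0.63 = 0.37.
Justified trailing P/E = b(1+g)/(r−g) = 0.37×(1+0.063)/(0.088−0.063) = 15.7324

15.73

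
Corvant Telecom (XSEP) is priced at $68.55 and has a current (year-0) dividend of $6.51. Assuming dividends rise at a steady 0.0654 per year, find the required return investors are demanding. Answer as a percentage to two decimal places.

16.66%

Rearranging the constant-growth DDM: r = D₁/P₀ + g.
D₁ = 6.51 × (1 + 0.0654) = 6.9358.
r = 6.9358 / 68.55 + 0.0654 = 0.10118 + 0.0654 = 0.16658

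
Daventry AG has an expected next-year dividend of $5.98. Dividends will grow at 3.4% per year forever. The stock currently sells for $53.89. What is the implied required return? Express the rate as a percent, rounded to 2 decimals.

14.50%

Rearranging the constant-growth DDM: r = D₁/P₀ + g.
r = 5.9800 / 53.89 + 0.034 = 0.11097 + 0.034 = 0.14497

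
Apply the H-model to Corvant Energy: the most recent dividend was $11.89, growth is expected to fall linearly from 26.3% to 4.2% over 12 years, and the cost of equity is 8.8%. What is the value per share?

$612.08

H-model: P₀ = D₀[(1+g_L) + H(g_S−g_L)]/(r−g_L), with H = 12/2 = 6.
P₀ = 11.89 × [(1+0.042) + 6×(0.263−0.042)] / (0.088−0.042)
   = 11.89 × 2.3680 / 0.046 = 612.0765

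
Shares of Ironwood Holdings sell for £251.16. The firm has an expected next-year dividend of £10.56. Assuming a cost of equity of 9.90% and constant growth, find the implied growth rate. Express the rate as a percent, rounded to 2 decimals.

From P₀ = D₁/(r − g), the implied growth is g = r − D₁/P₀.
g = 0.099 − 10.56/251.16 = 0.099 − 0.04204 = 0.05696

5.70%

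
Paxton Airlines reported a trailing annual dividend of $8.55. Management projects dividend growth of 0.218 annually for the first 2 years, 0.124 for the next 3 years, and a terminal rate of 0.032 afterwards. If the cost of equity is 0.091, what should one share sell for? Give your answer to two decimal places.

Three-stage DDM. Project D₁…D_5; terminal Gordon value at t=5 with g = 0.032; discount at r = 0.091.
D_1 = 10.4139
D_2 = 12.6841
D_3 = 14.2570
D_4 = 16.0248
D_5 = 18.0119
TV_5 = 18.5883/(0.091−0.032) = 315.0557
P₀ = Σ Dₜ/(1+r)ᵗ + TV_5/(1+r)^5 = 257.9721

$257.97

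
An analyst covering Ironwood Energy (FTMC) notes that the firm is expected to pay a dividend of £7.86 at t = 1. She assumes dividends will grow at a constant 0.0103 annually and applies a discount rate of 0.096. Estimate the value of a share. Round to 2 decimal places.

£91.72

Gordon growth model: P₀ = D₁/(r − g), with D₁ = 7.86 given directly.
P₀ = 7.8600 / (0.096 − 0.0103) = 7.8600 / 0.0857 = 91.7153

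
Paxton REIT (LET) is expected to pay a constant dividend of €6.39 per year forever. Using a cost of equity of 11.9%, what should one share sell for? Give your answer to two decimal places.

Zero-growth DDM (perpetuity): P₀ = D/r = 6.39 / 0.119 = 53.6975

€53.70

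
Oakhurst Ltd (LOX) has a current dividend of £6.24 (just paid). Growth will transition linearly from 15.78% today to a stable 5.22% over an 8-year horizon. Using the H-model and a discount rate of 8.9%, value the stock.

£250.04

H-model: P₀ = D₀[(1+g_L) + H(g_S−g_L)]/(r−g_L), with H = 8/2 = 4.
P₀ = 6.24 × [(1+0.0522) + 4×(0.1578−0.0522)] / (0.089−0.0522)
   = 6.24 × 1.4746 / 0.0368 = 250.0409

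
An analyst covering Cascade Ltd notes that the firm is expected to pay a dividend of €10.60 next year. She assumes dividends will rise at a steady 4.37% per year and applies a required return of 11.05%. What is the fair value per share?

Gordon growth model: P₀ = D₁/(r − g), with D₁ = 10.60 given directly.
P₀ = 10.6000 / (0.1105 − 0.0437) = 10.6000 / 0.0668 = 158.6826

€158.68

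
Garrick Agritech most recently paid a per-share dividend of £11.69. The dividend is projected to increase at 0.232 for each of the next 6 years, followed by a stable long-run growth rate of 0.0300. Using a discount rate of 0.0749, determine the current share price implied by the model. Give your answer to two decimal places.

Two-stage DDM. Project D₁…D_6 at 0.232, terminal growth 0.03, discount at r = 0.0749.
D_1 = 14.4021
D_2 = 17.7434
D_3 = 21.8598
D_4 = 26.9313
D_5 = 33.1794
D_6 = 40.8770
Terminal value at t=6: TV = D_7/(r−g) = 42.1033/(0.0749−0.03) = 937.7124
P₀ = 14.4021/(1+0.0749)^1 + 17.7434/(1+0.0749)^2 + 21.8598/(1+0.0749)^3 + 26.9313/(1+0.0749)^4 + 33.1794/(1+0.0749)^5 + 40.8770/(1+0.0749)^6 + 937.7124/(1+0.0749)^6 = 724.0946

£724.09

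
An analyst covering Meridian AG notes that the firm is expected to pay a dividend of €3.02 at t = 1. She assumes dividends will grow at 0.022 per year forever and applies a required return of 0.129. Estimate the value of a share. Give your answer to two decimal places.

Gordon growth model: P₀ = D₁/(r − g), with D₁ = 3.02 given directly.
P₀ = 3.0200 / (0.129 − 0.022) = 3.0200 / 0.107 = 28.2243

€28.22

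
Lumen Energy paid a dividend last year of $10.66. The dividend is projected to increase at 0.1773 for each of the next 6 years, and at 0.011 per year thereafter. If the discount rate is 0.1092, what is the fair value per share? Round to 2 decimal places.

$236.11

Two-stage DDM. Project D₁…D_6 at 0.1773, terminal growth 0.011, discount at r = 0.1092.
D_1 = 12.5500
D_2 = 14.7751
D_3 = 17.3948
D_4 = 20.4789
D_5 = 24.1098
D_6 = 28.3844
Terminal value at t=6: TV = D_7/(r−g) = 28.6967/(0.1092−0.011) = 292.2266
P₀ = 12.5500/(1+0.1092)^1 + 14.7751/(1+0.1092)^2 + 17.3948/(1+0.1092)^3 + 20.4789/(1+0.1092)^4 + 24.1098/(1+0.1092)^5 + 28.3844/(1+0.1092)^6 + 292.2266/(1+0.1092)^6 = 236.1136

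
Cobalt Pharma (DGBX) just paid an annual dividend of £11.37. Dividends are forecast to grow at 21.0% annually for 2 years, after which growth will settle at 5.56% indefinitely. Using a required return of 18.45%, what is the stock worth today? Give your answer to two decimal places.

Two-stage DDM. Project D₁…D_2 at 0.21, terminal growth 0.0556, discount at r = 0.1845.
D_1 = 13.7577
D_2 = 16.6468
Terminal value at t=2: TV = D_3/(r−g) = 17.5724/(0.1845−0.0556) = 136.3257
P₀ = 13.7577/(1+0.1845)^1 + 16.6468/(1+0.1845)^2 + 136.3257/(1+0.1845)^2 = 120.6441

£120.64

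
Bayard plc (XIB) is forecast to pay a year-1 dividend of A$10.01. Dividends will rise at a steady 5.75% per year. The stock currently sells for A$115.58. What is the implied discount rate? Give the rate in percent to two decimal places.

14.41%

Rearranging the constant-growth DDM: r = D₁/P₀ + g.
r = 10.0100 / 115.58 + 0.0575 = 0.08661 + 0.0575 = 0.14411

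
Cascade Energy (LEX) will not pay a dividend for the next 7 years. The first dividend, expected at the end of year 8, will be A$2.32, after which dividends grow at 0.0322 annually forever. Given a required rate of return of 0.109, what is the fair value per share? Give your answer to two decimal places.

Deferred-dividend DDM. At t=7 the remaining stream is a growing perpetuity with first payment D_8 = 2.32.
V_7 = D_8/(r−g) = 2.32/(0.109−0.0322) = 30.2083
P₀ = V_7/(1+r)^7 = 30.2083/(1+0.109)^7 = 14.6422

A$14.64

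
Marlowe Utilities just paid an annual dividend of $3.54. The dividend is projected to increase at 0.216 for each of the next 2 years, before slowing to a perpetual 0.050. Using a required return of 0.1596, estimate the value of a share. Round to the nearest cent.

$44.90

Two-stage DDM. Project D₁…D_2 at 0.216, terminal growth 0.05, discount at r = 0.1596.
D_1 = 4.3046
D_2 = 5.2344
Terminal value at t=2: TV = D_3/(r−g) = 5.4962/(0.1596−0.05) = 50.1475
P₀ = 4.3046/(1+0.1596)^1 + 5.2344/(1+0.1596)^2 + 50.1475/(1+0.1596)^2 = 44.8984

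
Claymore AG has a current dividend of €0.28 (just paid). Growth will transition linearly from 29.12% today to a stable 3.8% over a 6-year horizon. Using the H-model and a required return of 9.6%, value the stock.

€8.68

H-model: P₀ = D₀[(1+g_L) + H(g_S−g_L)]/(r−g_L), with H = 6/2 = 3.
P₀ = 0.28 × [(1+0.038) + 3×(0.2912−0.038)] / (0.096−0.038)
   = 0.28 × 1.7976 / 0.058 = 8.6781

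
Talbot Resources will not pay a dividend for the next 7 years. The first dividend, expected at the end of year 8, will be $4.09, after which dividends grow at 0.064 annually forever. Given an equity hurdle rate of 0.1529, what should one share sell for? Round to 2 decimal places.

$16.99

Deferred-dividend DDM. At t=7 the remaining stream is a growing perpetuity with first payment D_8 = 4.09.
V_7 = D_8/(r−g) = 4.09/(0.1529−0.064) = 46.0067
P₀ = V_7/(1+r)^7 = 46.0067/(1+0.1529)^7 = 16.9934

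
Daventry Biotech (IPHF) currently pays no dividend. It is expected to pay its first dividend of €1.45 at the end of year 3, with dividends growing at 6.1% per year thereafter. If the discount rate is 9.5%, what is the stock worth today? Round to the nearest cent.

€35.57

Deferred-dividend DDM. At t=2 the remaining stream is a growing perpetuity with first payment D_3 = 1.45.
V_2 = D_3/(r−g) = 1.45/(0.095−0.061) = 42.6471
P₀ = V_2/(1+r)^2 = 42.6471/(1+0.095)^2 = 35.5681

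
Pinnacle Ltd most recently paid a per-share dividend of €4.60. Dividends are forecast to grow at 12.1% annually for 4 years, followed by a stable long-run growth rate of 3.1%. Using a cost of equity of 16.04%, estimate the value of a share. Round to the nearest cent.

Two-stage DDM. Project D₁…D_4 at 0.121, terminal growth 0.031, discount at r = 0.1604.
D_1 = 5.1566
D_2 = 5.7805
D_3 = 6.4800
D_4 = 7.2641
Terminal value at t=4: TV = D_5/(r−g) = 7.4893/(0.1604−0.031) = 57.8768
P₀ = 5.1566/(1+0.1604)^1 + 5.7805/(1+0.1604)^2 + 6.4800/(1+0.1604)^3 + 7.2641/(1+0.1604)^4 + 57.8768/(1+0.1604)^4 = 48.8111

€48.81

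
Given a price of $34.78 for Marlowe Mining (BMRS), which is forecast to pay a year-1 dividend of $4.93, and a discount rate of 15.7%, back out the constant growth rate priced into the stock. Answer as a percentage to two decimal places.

1.53%

From P₀ = D₁/(r − g), the implied growth is g = r − D₁/P₀.
g = 0.157 − 4.93/34.78 = 0.157 − 0.14175 = 0.01525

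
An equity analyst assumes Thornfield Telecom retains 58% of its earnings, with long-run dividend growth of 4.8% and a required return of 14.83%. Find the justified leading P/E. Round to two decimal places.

Payout ratio b = 1 − 0.58 = 0.42.
Justified leading P/E = b/(r−g) = 0.42/(0.1483−0.048) = 4.1874

4.19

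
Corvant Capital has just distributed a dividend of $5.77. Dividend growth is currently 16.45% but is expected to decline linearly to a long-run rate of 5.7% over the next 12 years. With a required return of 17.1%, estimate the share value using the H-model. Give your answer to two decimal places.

$86.15

H-model: P₀ = D₀[(1+g_L) + H(g_S−g_L)]/(r−g_L), with H = 12/2 = 6.
P₀ = 5.77 × [(1+0.057) + 6×(0.1645−0.057)] / (0.171−0.057)
   = 5.77 × 1.7020 / 0.114 = 86.1451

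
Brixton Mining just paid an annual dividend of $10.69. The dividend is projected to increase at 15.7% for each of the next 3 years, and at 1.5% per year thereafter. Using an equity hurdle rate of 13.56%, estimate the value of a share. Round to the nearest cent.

$128.45

Two-stage DDM. Project D₁…D_3 at 0.157, terminal growth 0.015, discount at r = 0.1356.
D_1 = 12.3683
D_2 = 14.3102
D_3 = 16.5569
Terminal value at t=3: TV = D_4/(r−g) = 16.8052/(0.1356−0.015) = 139.3466
P₀ = 12.3683/(1+0.1356)^1 + 14.3102/(1+0.1356)^2 + 16.5569/(1+0.1356)^3 + 139.3466/(1+0.1356)^3 = 128.4465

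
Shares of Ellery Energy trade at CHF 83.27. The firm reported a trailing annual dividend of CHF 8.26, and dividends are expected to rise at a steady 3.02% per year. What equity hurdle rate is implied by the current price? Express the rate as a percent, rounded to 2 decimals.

Rearranging the constant-growth DDM: r = D₁/P₀ + g.
D₁ = 8.26 × (1 + 0.0302) = 8.5095.
r = 8.5095 / 83.27 + 0.0302 = 0.10219 + 0.0302 = 0.13239

13.24%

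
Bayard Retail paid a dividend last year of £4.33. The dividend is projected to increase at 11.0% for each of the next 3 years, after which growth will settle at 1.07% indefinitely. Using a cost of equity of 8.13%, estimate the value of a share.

Two-stage DDM. Project D₁…D_3 at 0.11, terminal growth 0.0107, discount at r = 0.0813.
D_1 = 4.8063
D_2 = 5.3350
D_3 = 5.9218
Terminal value at t=3: TV = D_4/(r−g) = 5.9852/(0.0813−0.0107) = 84.7763
P₀ = 4.8063/(1+0.0813)^1 + 5.3350/(1+0.0813)^2 + 5.9218/(1+0.0813)^3 + 84.7763/(1+0.0813)^3 = 80.7476

£80.75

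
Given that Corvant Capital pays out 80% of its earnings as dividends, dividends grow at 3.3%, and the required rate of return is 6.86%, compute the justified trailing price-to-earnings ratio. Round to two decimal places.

Justified trailing P/E = b(1+g)/(r−g) = 0.80×(1+0.033)/(0.0686−0.033) = 23.2135

23.21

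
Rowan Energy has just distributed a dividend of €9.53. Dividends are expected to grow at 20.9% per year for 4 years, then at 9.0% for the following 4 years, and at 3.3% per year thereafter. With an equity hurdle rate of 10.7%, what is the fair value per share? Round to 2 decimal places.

€277.84

Three-stage DDM. Project D₁…D_8; terminal Gordon value at t=8 with g = 0.033; discount at r = 0.107.
D_1 = 11.5218
D_2 = 13.9298
D_3 = 16.8412
D_4 = 20.3610
D_5 = 22.1934
D_6 = 24.1908
D_7 = 26.3680
D_8 = 28.7411
TV_8 = 29.6896/(0.107−0.033) = 401.2109
P₀ = Σ Dₜ/(1+r)ᵗ + TV_8/(1+r)^8 = 277.8376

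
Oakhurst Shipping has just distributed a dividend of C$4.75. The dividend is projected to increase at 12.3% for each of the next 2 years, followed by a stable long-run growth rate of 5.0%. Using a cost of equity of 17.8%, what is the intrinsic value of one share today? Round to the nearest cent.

Two-stage DDM. Project D₁…D_2 at 0.123, terminal growth 0.05, discount at r = 0.178.
D_1 = 5.3342
D_2 = 5.9904
Terminal value at t=2: TV = D_3/(r−g) = 6.2899/(0.178−0.05) = 49.1397
P₀ = 5.3342/(1+0.178)^1 + 5.9904/(1+0.178)^2 + 49.1397/(1+0.178)^2 = 44.2563

C$44.26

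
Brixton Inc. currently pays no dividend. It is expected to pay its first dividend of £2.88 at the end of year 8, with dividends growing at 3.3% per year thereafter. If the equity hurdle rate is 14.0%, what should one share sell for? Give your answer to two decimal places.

Deferred-dividend DDM. At t=7 the remaining stream is a growing perpetuity with first payment D_8 = 2.88.
V_7 = D_8/(r−g) = 2.88/(0.14−0.033) = 26.9159
P₀ = V_7/(1+r)^7 = 26.9159/(1+0.14)^7 = 10.7566

£10.76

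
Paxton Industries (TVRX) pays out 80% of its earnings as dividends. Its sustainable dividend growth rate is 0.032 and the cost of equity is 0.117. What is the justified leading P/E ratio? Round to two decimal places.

9.41

Justified leading P/E = b/(r−g) = 0.80/(0.117−0.032) = 9.4118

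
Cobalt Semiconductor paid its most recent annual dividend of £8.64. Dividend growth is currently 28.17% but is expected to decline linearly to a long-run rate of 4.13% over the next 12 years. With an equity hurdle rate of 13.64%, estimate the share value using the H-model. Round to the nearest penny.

£225.65

H-model: P₀ = D₀[(1+g_L) + H(g_S−g_L)]/(r−g_L), with H = 12/2 = 6.
P₀ = 8.64 × [(1+0.0413) + 6×(0.2817−0.0413)] / (0.1364−0.0413)
   = 8.64 × 2.4837 / 0.0951 = 225.6485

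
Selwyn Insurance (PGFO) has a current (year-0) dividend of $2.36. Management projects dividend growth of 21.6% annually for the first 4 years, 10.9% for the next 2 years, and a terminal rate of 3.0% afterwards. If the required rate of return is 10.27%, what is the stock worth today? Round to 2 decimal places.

Three-stage DDM. Project D₁…D_6; terminal Gordon value at t=6 with g = 0.03; discount at r = 0.1027.
D_1 = 2.8698
D_2 = 3.4896
D_3 = 4.2434
D_4 = 5.1600
D_5 = 5.7224
D_6 = 6.3461
TV_6 = 6.5365/(0.1027−0.03) = 89.9109
P₀ = Σ Dₜ/(1+r)ᵗ + TV_6/(1+r)^6 = 69.1781

$69.18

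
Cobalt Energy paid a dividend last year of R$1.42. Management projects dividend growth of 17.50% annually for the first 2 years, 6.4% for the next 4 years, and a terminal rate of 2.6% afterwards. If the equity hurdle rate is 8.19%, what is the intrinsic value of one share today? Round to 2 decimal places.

Three-stage DDM. Project D₁…D_6; terminal Gordon value at t=6 with g = 0.026; discount at r = 0.0819.
D_1 = 1.6685
D_2 = 1.9605
D_3 = 2.0860
D_4 = 2.2195
D_5 = 2.3615
D_6 = 2.5126
TV_6 = 2.5780/(0.0819−0.026) = 46.1175
P₀ = Σ Dₜ/(1+r)ᵗ + TV_6/(1+r)^6 = 38.4011

R$38.40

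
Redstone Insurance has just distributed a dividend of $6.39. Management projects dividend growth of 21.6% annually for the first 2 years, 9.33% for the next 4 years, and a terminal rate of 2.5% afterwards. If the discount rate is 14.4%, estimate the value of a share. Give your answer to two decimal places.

$91.70

Three-stage DDM. Project D₁…D_6; terminal Gordon value at t=6 with g = 0.025; discount at r = 0.144.
D_1 = 7.7702
D_2 = 9.4486
D_3 = 10.3302
D_4 = 11.2940
D_5 = 12.3477
D_6 = 13.4997
TV_6 = 13.8372/(0.144−0.025) = 116.2793
P₀ = Σ Dₜ/(1+r)ᵗ + TV_6/(1+r)^6 = 91.7030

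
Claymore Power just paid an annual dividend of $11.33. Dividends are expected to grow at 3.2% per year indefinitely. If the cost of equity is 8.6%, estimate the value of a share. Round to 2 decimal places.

$216.53

Gordon growth model: P₀ = D₁/(r − g). D₁ = 11.33 × (1 + 0.032) = 11.6926.
P₀ = 11.6926 / (0.086 − 0.032) = 11.6926 / 0.054 = 216.5289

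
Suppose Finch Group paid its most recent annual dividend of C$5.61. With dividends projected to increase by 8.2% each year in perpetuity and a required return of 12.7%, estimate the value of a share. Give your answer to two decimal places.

C$134.89

Gordon growth model: P₀ = D₁/(r − g). D₁ = 5.61 × (1 + 0.082) = 6.0700.
P₀ = 6.0700 / (0.127 − 0.082) = 6.0700 / 0.045 = 134.8893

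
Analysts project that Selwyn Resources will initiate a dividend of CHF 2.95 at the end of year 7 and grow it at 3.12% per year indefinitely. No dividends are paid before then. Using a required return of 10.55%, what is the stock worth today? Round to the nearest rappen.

CHF 21.75

Deferred-dividend DDM. At t=6 the remaining stream is a growing perpetuity with first payment D_7 = 2.95.
V_6 = D_7/(r−g) = 2.95/(0.1055−0.0312) = 39.7039
P₀ = V_6/(1+r)^6 = 39.7039/(1+0.1055)^6 = 21.7511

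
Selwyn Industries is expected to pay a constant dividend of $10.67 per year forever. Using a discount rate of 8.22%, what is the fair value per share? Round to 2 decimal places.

Zero-growth DDM (perpetuity): P₀ = D/r = 10.67 / 0.0822 = 129.8054

$129.81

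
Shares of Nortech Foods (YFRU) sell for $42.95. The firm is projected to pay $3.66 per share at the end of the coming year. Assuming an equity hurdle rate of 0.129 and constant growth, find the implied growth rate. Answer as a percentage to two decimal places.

4.38%

From P₀ = D₁/(r − g), the implied growth is g = r − D₁/P₀.
g = 0.129 − 3.66/42.95 = 0.129 − 0.08522 = 0.04378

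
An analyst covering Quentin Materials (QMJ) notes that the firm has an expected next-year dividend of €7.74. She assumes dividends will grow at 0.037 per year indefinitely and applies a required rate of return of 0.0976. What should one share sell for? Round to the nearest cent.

€127.72

Gordon growth model: P₀ = D₁/(r − g), with D₁ = 7.74 given directly.
P₀ = 7.7400 / (0.0976 − 0.037) = 7.7400 / 0.0606 = 127.7228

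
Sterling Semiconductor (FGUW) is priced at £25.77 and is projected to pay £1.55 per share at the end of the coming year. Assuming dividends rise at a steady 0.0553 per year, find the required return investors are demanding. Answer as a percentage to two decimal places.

Rearranging the constant-growth DDM: r = D₁/P₀ + g.
r = 1.5500 / 25.77 + 0.0553 = 0.06015 + 0.0553 = 0.11545

11.54%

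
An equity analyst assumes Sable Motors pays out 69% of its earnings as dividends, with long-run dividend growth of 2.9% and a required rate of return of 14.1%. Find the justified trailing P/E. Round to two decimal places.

6.34

Justified trailing P/E = b(1+g)/(r−g) = 0.69×(1+0.029)/(0.141−0.029) = 6.3394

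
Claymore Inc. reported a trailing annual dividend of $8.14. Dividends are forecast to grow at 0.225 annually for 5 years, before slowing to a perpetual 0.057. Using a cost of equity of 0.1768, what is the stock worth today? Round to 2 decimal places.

$133.77

Two-stage DDM. Project D₁…D_5 at 0.225, terminal growth 0.057, discount at r = 0.1768.
D_1 = 9.9715
D_2 = 12.2151
D_3 = 14.9635
D_4 = 18.3303
D_5 = 22.4546
Terminal value at t=5: TV = D_6/(r−g) = 23.7345/(0.1768−0.057) = 198.1176
P₀ = 9.9715/(1+0.1768)^1 + 12.2151/(1+0.1768)^2 + 14.9635/(1+0.1768)^3 + 18.3303/(1+0.1768)^4 + 22.4546/(1+0.1768)^5 + 198.1176/(1+0.1768)^5 = 133.7655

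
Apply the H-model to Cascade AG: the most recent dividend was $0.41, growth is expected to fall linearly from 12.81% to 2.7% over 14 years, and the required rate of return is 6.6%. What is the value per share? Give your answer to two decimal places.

H-model: P₀ = D₀[(1+g_L) + H(g_S−g_L)]/(r−g_L), with H = 14/2 = 7.
P₀ = 0.41 × [(1+0.027) + 7×(0.1281−0.027)] / (0.066−0.027)
   = 0.41 × 1.7347 / 0.039 = 18.2366

$18.24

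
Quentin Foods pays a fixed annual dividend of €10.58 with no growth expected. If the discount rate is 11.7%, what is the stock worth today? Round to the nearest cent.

€90.43

Zero-growth DDM (perpetuity): P₀ = D/r = 10.58 / 0.117 = 90.4274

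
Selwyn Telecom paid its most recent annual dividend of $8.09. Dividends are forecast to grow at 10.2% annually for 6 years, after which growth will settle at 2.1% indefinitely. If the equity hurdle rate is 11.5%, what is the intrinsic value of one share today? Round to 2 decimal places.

$128.50

Two-stage DDM. Project D₁…D_6 at 0.102, terminal growth 0.021, discount at r = 0.115.
D_1 = 8.9152
D_2 = 9.8245
D_3 = 10.8266
D_4 = 11.9309
D_5 = 13.1479
D_6 = 14.4890
Terminal value at t=6: TV = D_7/(r−g) = 14.7933/(0.115−0.021) = 157.3751
P₀ = 8.9152/(1+0.115)^1 + 9.8245/(1+0.115)^2 + 10.8266/(1+0.115)^3 + 11.9309/(1+0.115)^4 + 13.1479/(1+0.115)^5 + 14.4890/(1+0.115)^6 + 157.3751/(1+0.115)^6 = 128.4978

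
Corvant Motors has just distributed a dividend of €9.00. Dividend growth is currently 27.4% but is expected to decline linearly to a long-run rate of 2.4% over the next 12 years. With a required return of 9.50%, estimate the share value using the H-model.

H-model: P₀ = D₀[(1+g_L) + H(g_S−g_L)]/(r−g_L), with H = 12/2 = 6.
P₀ = 9.00 × [(1+0.024) + 6×(0.274−0.024)] / (0.095−0.024)
   = 9.00 × 2.5240 / 0.071 = 319.9437

€319.94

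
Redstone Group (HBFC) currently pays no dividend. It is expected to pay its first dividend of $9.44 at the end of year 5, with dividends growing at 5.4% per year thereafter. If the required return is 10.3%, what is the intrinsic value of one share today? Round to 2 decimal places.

Deferred-dividend DDM. At t=4 the remaining stream is a growing perpetuity with first payment D_5 = 9.44.
V_4 = D_5/(r−g) = 9.44/(0.103−0.054) = 192.6531
P₀ = V_4/(1+r)^4 = 192.6531/(1+0.103)^4 = 130.1589

$130.16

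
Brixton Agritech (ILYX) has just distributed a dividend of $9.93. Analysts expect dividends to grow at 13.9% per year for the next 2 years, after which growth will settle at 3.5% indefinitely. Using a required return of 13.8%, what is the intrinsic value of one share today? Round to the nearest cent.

$119.84

Two-stage DDM. Project D₁…D_2 at 0.139, terminal growth 0.035, discount at r = 0.138.
D_1 = 11.3103
D_2 = 12.8824
Terminal value at t=2: TV = D_3/(r−g) = 13.3333/(0.138−0.035) = 129.4493
P₀ = 11.3103/(1+0.138)^1 + 12.8824/(1+0.138)^2 + 129.4493/(1+0.138)^2 = 119.8437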